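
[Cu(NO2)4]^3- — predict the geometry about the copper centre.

Each nitro (N-bound nitrite) is −1; balancing the −3 overall charge requires Cu(I).
Cu sits in group 11, so the d-electron count is 11 − 1 = 10.
Coordination number: 4.
A d¹⁰ ion has no crystal-field stabilisation preference between square planar and tetrahedral, so four ligands adopt the sterically favoured tetrahedral geometry.

tetrahedral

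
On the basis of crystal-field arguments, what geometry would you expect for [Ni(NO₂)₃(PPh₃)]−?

square planar

Each nitro (N-bound nitrite) is −1; triphenylphosphine is neutral; balancing the −1 overall charge requires Ni(II).
Ni sits in group 10, so the d-electron count is 10 − 2 = 8.
Coordination number: 4.
Nitro (N-bound nitrite) and triphenylphosphine are strong-field ligands (high in the spectrochemical series).
A 3d d⁸ ion with strong-field ligands gains enough CFSE to favour square planar over tetrahedral.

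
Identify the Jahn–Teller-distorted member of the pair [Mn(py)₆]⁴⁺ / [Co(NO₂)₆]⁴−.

[Co(NO₂)₆]⁴−

[Mn(py)₆]⁴⁺: Pyridine is neutral; balancing the +4 overall charge requires Mn(IV). Mn sits in group 7, so the d-electron count is 7 − 4 = 3. The d³ configuration leaves the e_g set evenly filled (or empty) — no strong Jahn–Teller driving force.
[Co(NO₂)₆]⁴−: Summing ligand charges against the −4 overall charge gives an oxidation state of +2 for cobalt. Group 9 minus oxidation state 2 gives a d⁷ configuration. Nitro (N-bound nitrite) is a strong-field ligand (high in the spectrochemical series) for a first-row metal, so the complex is low-spin. The t₂g⁶e_g¹ (low-spin) configuration has an unevenly filled e_g set; the Jahn–Teller theorem predicts a tetragonal distortion (typically axial elongation) to lift the degeneracy.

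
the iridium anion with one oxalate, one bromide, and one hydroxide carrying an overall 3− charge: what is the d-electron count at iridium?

d⁸

Ligand charges: each oxalate is −2; each bromide is −1; each hydroxide is −1. With an overall charge of −3 the iridium centre must be in the +1 oxidation state.
Group 9 minus oxidation state 1 gives a d⁸ configuration.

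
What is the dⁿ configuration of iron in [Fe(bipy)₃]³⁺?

Summing ligand charges against the +3 overall charge gives an oxidation state of +3 for iron.
Group 8 minus oxidation state 3 gives a d⁵ configuration.

d⁵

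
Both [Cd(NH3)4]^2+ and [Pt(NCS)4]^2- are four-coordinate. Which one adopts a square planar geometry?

For [Cd(NH3)4]^2+: Summing ligand charges against the +2 overall charge gives an oxidation state of +2 for cadmium. Cadmium is a group-12 element; Cd(II) is therefore d¹⁰. A d¹⁰ ion has no crystal-field stabilisation preference between square planar and tetrahedral, so four ligands adopt the sterically favoured tetrahedral geometry. → tetrahedral.
For [Pt(NCS)4]^2-: Ligand charges: each isothiocyanate is −1. With an overall charge of −2 the platinum centre must be in the +2 oxidation state. Pt sits in group 10, so the d-electron count is 10 − 2 = 8. A 5d d⁸ ion has a large crystal-field splitting; square planar leaves the high-energy d_{x²−y²} orbital empty and maximises CFSE. → square planar.

[Pt(NCS)4]^2-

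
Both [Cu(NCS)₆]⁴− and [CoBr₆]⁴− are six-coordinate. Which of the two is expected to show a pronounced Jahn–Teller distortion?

[Cu(NCS)₆]⁴−: Summing ligand charges against the −4 overall charge gives an oxidation state of +2 for copper. Copper is a group-11 element; Cu(II) is therefore d⁹. The t₂g⁶e_g³ configuration has an unevenly filled e_g set; the Jahn–Teller theorem predicts a tetragonal distortion (typically axial elongation) to lift the degeneracy.
[CoBr₆]⁴−: Ligand charges: each bromide is −1. With an overall charge of −4 the cobalt centre must be in the +2 oxidation state. Group 9 minus oxidation state 2 gives a d⁷ configuration. Bromide is a weak-field ligand for a first-row metal, so the complex is high-spin. The d⁷ configuration leaves the e_g set evenly filled (or empty) — no strong Jahn–Teller driving force.

[Cu(NCS)₆]⁴−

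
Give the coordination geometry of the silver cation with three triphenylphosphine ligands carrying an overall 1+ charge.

trigonal planar

Triphenylphosphine is neutral; balancing the +1 overall charge requires Ag(I).
Ag sits in group 11, so the d-electron count is 11 − 1 = 10.
With 3 monodentate ligands the coordination number is 3.
Three ligands around a d¹⁰ centre minimise repulsion in a trigonal-planar arrangement.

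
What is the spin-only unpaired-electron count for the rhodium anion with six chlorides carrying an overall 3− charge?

Summing ligand charges against the −3 overall charge gives an oxidation state of +3 for rhodium.
Group 9 minus oxidation state 3 gives a d⁶ configuration.
The spin state decides the count: a 4d ion has a large Δₒ and is invariably low-spin.
An octahedral low-spin d⁶ ion is t₂g⁶e_g⁰, giving 0 unpaired electrons.

0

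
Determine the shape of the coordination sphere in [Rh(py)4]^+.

Summing ligand charges against the +1 overall charge gives an oxidation state of +1 for rhodium.
Rhodium is a group-9 element; Rh(I) is therefore d⁸.
With 4 monodentate ligands the coordination number is 4.
A 4d d⁸ ion has a large crystal-field splitting; square planar leaves the high-energy d_{x²−y²} orbital empty and maximises CFSE.

square planar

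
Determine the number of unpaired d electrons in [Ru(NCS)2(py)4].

Summing ligand charges against the 0 overall charge gives an oxidation state of +2 for ruthenium.
Group 8 minus oxidation state 2 gives a d⁶ configuration.
The spin state decides the count: a 4d ion has a large Δₒ and is invariably low-spin.
An octahedral low-spin d⁶ ion is t₂g⁶e_g⁰, giving 0 unpaired electrons.

0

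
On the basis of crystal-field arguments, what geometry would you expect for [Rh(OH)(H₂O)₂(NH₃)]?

square planar

Summing ligand charges against the 0 overall charge gives an oxidation state of +1 for rhodium.
Rhodium is a group-9 element; Rh(I) is therefore d⁸.
With 4 monodentate ligands the coordination number is 4.
A 4d d⁸ ion has a large crystal-field splitting; square planar leaves the high-energy d_{x²−y²} orbital empty and maximises CFSE.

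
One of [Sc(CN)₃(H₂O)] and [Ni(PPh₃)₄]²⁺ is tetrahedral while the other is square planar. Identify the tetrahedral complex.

For [Sc(CN)₃(H₂O)]: Each cyanide is −1; water is neutral; balancing the 0 overall charge requires Sc(III). Scandium is a group-3 element; Sc(III) is therefore d⁰. A d⁰ ion has no crystal-field stabilisation preference between square planar and tetrahedral, so four ligands adopt the sterically favoured tetrahedral geometry. → tetrahedral.
For [Ni(PPh₃)₄]²⁺: Summing ligand charges against the +2 overall charge gives an oxidation state of +2 for nickel. Nickel is a group-10 element; Ni(II) is therefore d⁸. Triphenylphosphine is a strong-field ligand (high in the spectrochemical series). A 3d d⁸ ion with strong-field ligands gains enough CFSE to favour square planar over tetrahedral. → square planar.

[Sc(CN)₃(H₂O)]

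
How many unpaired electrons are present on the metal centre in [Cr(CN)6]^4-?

Each cyanide is −1; balancing the −4 overall charge requires Cr(II).
Cr sits in group 6, so the d-electron count is 6 − 2 = 4.
The spin state decides the count: Cyanide is a strong-field ligand (high in the spectrochemical series) for a first-row metal, so the complex is low-spin.
An octahedral low-spin d⁴ ion is t₂g⁴e_g⁰, giving 2 unpaired electrons.

2 unpaired electrons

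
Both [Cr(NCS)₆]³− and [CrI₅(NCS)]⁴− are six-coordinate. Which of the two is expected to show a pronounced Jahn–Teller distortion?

[Cr(NCS)₆]³−: Summing ligand charges against the −3 overall charge gives an oxidation state of +3 for chromium. Chromium is a group-6 element; Cr(III) is therefore d³. The d³ configuration leaves the e_g set evenly filled (or empty) — no strong Jahn–Teller driving force.
[CrI₅(NCS)]⁴−: Ligand charges: each iodide is −1; each isothiocyanate is −1. With an overall charge of −4 the chromium centre must be in the +2 oxidation state. Chromium is a group-6 element; Cr(II) is therefore d⁴. Iodide and isothiocyanate are weak-field ligands for a first-row metal, so the complex is high-spin. The t₂g³e_g¹ (high-spin) configuration has an unevenly filled e_g set; the Jahn–Teller theorem predicts a tetragonal distortion (typically axial elongation) to lift the degeneracy.

[CrI₅(NCS)]⁴−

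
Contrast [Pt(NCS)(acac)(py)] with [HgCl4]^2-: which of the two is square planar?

For [Pt(NCS)(acac)(py)]: Each isothiocyanate is −1; each acetylacetonate is −1; pyridine is neutral; balancing the 0 overall charge requires Pt(II). Group 10 minus oxidation state 2 gives a d⁸ configuration. A 5d d⁸ ion has a large crystal-field splitting; square planar leaves the high-energy d_{x²−y²} orbital empty and maximises CFSE. → square planar.
For [HgCl4]^2-: Each chloride is −1; balancing the −2 overall charge requires Hg(II). Mercury is a group-12 element; Hg(II) is therefore d¹⁰. A d¹⁰ ion has no crystal-field stabilisation preference between square planar and tetrahedral, so four ligands adopt the sterically favoured tetrahedral geometry. → tetrahedral.

[Pt(NCS)(acac)(py)]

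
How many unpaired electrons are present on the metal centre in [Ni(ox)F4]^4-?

2 unpaired electrons

Each oxalate is −2; each fluoride is −1; balancing the −4 overall charge requires Ni(II).
Ni sits in group 10, so the d-electron count is 10 − 2 = 8.
Counting donor atoms: 1×oxalate (bidentate) → 2 donors; 4×fluoride (monodentate) → 4 donors. Coordination number = 6.
In an octahedral field the d⁸ configuration is t₂g⁶e_g² (only one arrangement possible), giving 2 unpaired electrons.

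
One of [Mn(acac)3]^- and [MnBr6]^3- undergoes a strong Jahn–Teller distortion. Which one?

[MnBr6]^3-

[Mn(acac)3]^-: Ligand charges: each acetylacetonate is −1. With an overall charge of −1 the manganese centre must be in the +2 oxidation state. Group 7 minus oxidation state 2 gives a d⁵ configuration. Acetylacetonate is a weak-field ligand for a first-row metal, so the complex is high-spin. The d⁵ configuration leaves the e_g set evenly filled (or empty) — no strong Jahn–Teller driving force.
[MnBr6]^3-: Each bromide is −1; balancing the −3 overall charge requires Mn(III). Group 7 minus oxidation state 3 gives a d⁴ configuration. Bromide is a weak-field ligand for a first-row metal, so the complex is high-spin. The t₂g³e_g¹ (high-spin) configuration has an unevenly filled e_g set; the Jahn–Teller theorem predicts a tetragonal distortion (typically axial elongation) to lift the degeneracy.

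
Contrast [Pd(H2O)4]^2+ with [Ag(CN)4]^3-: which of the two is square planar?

For [Pd(H2O)4]^2+: Summing ligand charges against the +2 overall charge gives an oxidation state of +2 for palladium. Pd sits in group 10, so the d-electron count is 10 − 2 = 8. A 4d d⁸ ion has a large crystal-field splitting; square planar leaves the high-energy d_{x²−y²} orbital empty and maximises CFSE. → square planar.
For [Ag(CN)4]^3-: Ligand charges: each cyanide is −1. With an overall charge of −3 the silver centre must be in the +1 oxidation state. Group 11 minus oxidation state 1 gives a d¹⁰ configuration. A d¹⁰ ion has no crystal-field stabilisation preference between square planar and tetrahedral, so four ligands adopt the sterically favoured tetrahedral geometry. → tetrahedral.

[Pd(H2O)4]^2+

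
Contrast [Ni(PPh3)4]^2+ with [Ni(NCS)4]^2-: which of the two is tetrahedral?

For [Ni(PPh3)4]^2+: Ligand charges: triphenylphosphine is neutral. With an overall charge of +2 the nickel centre must be in the +2 oxidation state. Ni sits in group 10, so the d-electron count is 10 − 2 = 8. Triphenylphosphine is a strong-field ligand (high in the spectrochemical series). A 3d d⁸ ion with strong-field ligands gains enough CFSE to favour square planar over tetrahedral. → square planar.
For [Ni(NCS)4]^2-: Ligand charges: each isothiocyanate is −1. With an overall charge of −2 the nickel centre must be in the +2 oxidation state. Ni sits in group 10, so the d-electron count is 10 − 2 = 8. Isothiocyanate is a weak-field ligand. With weak-field ligands the CFSE gain from square planar is small, so a 3d d⁸ ion takes the sterically preferred tetrahedral geometry. → tetrahedral.

[Ni(NCS)4]^2-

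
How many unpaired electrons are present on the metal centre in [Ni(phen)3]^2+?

Ligand charges: 1,10-phenanthroline is neutral. With an overall charge of +2 the nickel centre must be in the +2 oxidation state.
Group 10 minus oxidation state 2 gives a d⁸ configuration.
Counting donor atoms: 3×1,10-phenanthroline (bidentate) → 6 donors. Coordination number = 6.
In an octahedral field the d⁸ configuration is t₂g⁶e_g² (only one arrangement possible), giving 2 unpaired electrons.

2 unpaired electrons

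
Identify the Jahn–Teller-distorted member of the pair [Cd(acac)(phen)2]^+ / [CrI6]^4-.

[Cd(acac)(phen)2]^+: Summing ligand charges against the +1 overall charge gives an oxidation state of +2 for cadmium. Group 12 minus oxidation state 2 gives a d¹⁰ configuration. The d¹⁰ configuration leaves the e_g set evenly filled (or empty) — no strong Jahn–Teller driving force.
[CrI6]^4-: Summing ligand charges against the −4 overall charge gives an oxidation state of +2 for chromium. Cr sits in group 6, so the d-electron count is 6 − 2 = 4. Iodide is a weak-field ligand for a first-row metal, so the complex is high-spin. The t₂g³e_g¹ (high-spin) configuration has an unevenly filled e_g set; the Jahn–Teller theorem predicts a tetragonal distortion (typically axial elongation) to lift the degeneracy.

[CrI6]^4-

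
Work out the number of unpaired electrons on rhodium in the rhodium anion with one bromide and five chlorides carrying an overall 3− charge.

Ligand charges: each bromide is −1; each chloride is −1. With an overall charge of −3 the rhodium centre must be in the +3 oxidation state.
Rh sits in group 9, so the d-electron count is 9 − 3 = 6.
The spin state decides the count: a 4d ion has a large Δₒ and is invariably low-spin.
An octahedral low-spin d⁶ ion is t₂g⁶e_g⁰, giving 0 unpaired electrons.

0 unpaired electrons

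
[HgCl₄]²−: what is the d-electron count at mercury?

Summing ligand charges against the −2 overall charge gives an oxidation state of +2 for mercury.
Group 12 minus oxidation state 2 gives a d¹⁰ configuration.

d¹⁰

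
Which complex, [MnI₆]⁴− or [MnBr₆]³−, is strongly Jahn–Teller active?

[MnI₆]⁴−: Each iodide is −1; balancing the −4 overall charge requires Mn(II). Mn sits in group 7, so the d-electron count is 7 − 2 = 5. Iodide is a weak-field ligand for a first-row metal, so the complex is high-spin. The d⁵ configuration leaves the e_g set evenly filled (or empty) — no strong Jahn–Teller driving force.
[MnBr₆]³−: Ligand charges: each bromide is −1. With an overall charge of −3 the manganese centre must be in the +3 oxidation state. Group 7 minus oxidation state 3 gives a d⁴ configuration. Bromide is a weak-field ligand for a first-row metal, so the complex is high-spin. The t₂g³e_g¹ (high-spin) configuration has an unevenly filled e_g set; the Jahn–Teller theorem predicts a tetragonal distortion (typically axial elongation) to lift the degeneracy.

[MnBr₆]³−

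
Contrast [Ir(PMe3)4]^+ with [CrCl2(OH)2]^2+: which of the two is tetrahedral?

For [Ir(PMe3)4]^+: Trimethylphosphine is neutral; balancing the +1 overall charge requires Ir(I). Iridium is a group-9 element; Ir(I) is therefore d⁸. A 5d d⁸ ion has a large crystal-field splitting; square planar leaves the high-energy d_{x²−y²} orbital empty and maximises CFSE. → square planar.
For [CrCl2(OH)2]^2+: Ligand charges: each chloride is −1; each hydroxide is −1. With an overall charge of +2 the chromium centre must be in the +6 oxidation state. Group 6 minus oxidation state 6 gives a d⁰ configuration. A d⁰ ion has no crystal-field stabilisation preference between square planar and tetrahedral, so four ligands adopt the sterically favoured tetrahedral geometry. → tetrahedral.

[CrCl2(OH)2]^2+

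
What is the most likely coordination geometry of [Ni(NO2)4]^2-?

Each nitro (N-bound nitrite) is −1; balancing the −2 overall charge requires Ni(II).
Ni sits in group 10, so the d-electron count is 10 − 2 = 8.
Coordination number: 4.
Nitro (N-bound nitrite) is a strong-field ligand (high in the spectrochemical series).
A 3d d⁸ ion with strong-field ligands gains enough CFSE to favour square planar over tetrahedral.

square planar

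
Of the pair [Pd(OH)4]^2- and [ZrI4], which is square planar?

For [Pd(OH)4]^2-: Ligand charges: each hydroxide is −1. With an overall charge of −2 the palladium centre must be in the +2 oxidation state. Palladium is a group-10 element; Pd(II) is therefore d⁸. A 4d d⁸ ion has a large crystal-field splitting; square planar leaves the high-energy d_{x²−y²} orbital empty and maximises CFSE. → square planar.
For [ZrI4]: Summing ligand charges against the 0 overall charge gives an oxidation state of +4 for zirconium. Zr sits in group 4, so the d-electron count is 4 − 4 = 0. A d⁰ ion has no crystal-field stabilisation preference between square planar and tetrahedral, so four ligands adopt the sterically favoured tetrahedral geometry. → tetrahedral.

[Pd(OH)4]^2-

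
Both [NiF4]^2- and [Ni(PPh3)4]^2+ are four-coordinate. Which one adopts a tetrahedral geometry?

[NiF4]^2-

For [NiF4]^2-: Each fluoride is −1; balancing the −2 overall charge requires Ni(II). Ni sits in group 10, so the d-electron count is 10 − 2 = 8. Fluoride is a weak-field ligand. With weak-field ligands the CFSE gain from square planar is small, so a 3d d⁸ ion takes the sterically preferred tetrahedral geometry. → tetrahedral.
For [Ni(PPh3)4]^2+: Summing ligand charges against the +2 overall charge gives an oxidation state of +2 for nickel. Group 10 minus oxidation state 2 gives a d⁸ configuration. Triphenylphosphine is a strong-field ligand (high in the spectrochemical series). A 3d d⁸ ion with strong-field ligands gains enough CFSE to favour square planar over tetrahedral. → square planar.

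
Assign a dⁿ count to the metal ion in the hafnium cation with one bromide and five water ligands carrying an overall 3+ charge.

Ligand charges: each bromide is −1; water is neutral. With an overall charge of +3 the hafnium centre must be in the +4 oxidation state.
Hf sits in group 4, so the d-electron count is 4 − 4 = 0.

d⁰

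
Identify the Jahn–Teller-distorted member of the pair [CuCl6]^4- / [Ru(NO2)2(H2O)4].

[CuCl6]^4-

[CuCl6]^4-: Summing ligand charges against the −4 overall charge gives an oxidation state of +2 for copper. Cu sits in group 11, so the d-electron count is 11 − 2 = 9. The t₂g⁶e_g³ configuration has an unevenly filled e_g set; the Jahn–Teller theorem predicts a tetragonal distortion (typically axial elongation) to lift the degeneracy.
[Ru(NO2)2(H2O)4]: Summing ligand charges against the 0 overall charge gives an oxidation state of +2 for ruthenium. Ruthenium is a group-8 element; Ru(II) is therefore d⁶. A 4d ion has a large Δₒ and is invariably low-spin. The d⁶ configuration leaves the e_g set evenly filled (or empty) — no strong Jahn–Teller driving force.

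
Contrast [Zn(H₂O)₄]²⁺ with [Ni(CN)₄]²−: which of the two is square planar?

For [Zn(H₂O)₄]²⁺: Ligand charges: water is neutral. With an overall charge of +2 the zinc centre must be in the +2 oxidation state. Zn sits in group 12, so the d-electron count is 12 − 2 = 10. A d¹⁰ ion has no crystal-field stabilisation preference between square planar and tetrahedral, so four ligands adopt the sterically favoured tetrahedral geometry. → tetrahedral.
For [Ni(CN)₄]²−: Each cyanide is −1; balancing the −2 overall charge requires Ni(II). Ni sits in group 10, so the d-electron count is 10 − 2 = 8. Cyanide is a strong-field ligand (high in the spectrochemical series). A 3d d⁸ ion with strong-field ligands gains enough CFSE to favour square planar over tetrahedral. → square planar.

[Ni(CN)₄]²−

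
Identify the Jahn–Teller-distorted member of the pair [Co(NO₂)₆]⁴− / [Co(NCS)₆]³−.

[Co(NO₂)₆]⁴−: Summing ligand charges against the −4 overall charge gives an oxidation state of +2 for cobalt. Group 9 minus oxidation state 2 gives a d⁷ configuration. Nitro (N-bound nitrite) is a strong-field ligand (high in the spectrochemical series) for a first-row metal, so the complex is low-spin. The t₂g⁶e_g¹ (low-spin) configuration has an unevenly filled e_g set; the Jahn–Teller theorem predicts a tetragonal distortion (typically axial elongation) to lift the degeneracy.
[Co(NCS)₆]³−: Each isothiocyanate is −1; balancing the −3 overall charge requires Co(III). Cobalt is a group-9 element; Co(III) is therefore d⁶. Co(III) has an exceptionally large octahedral splitting and is low-spin with essentially every ligand except fluoride. The d⁶ configuration leaves the e_g set evenly filled (or empty) — no strong Jahn–Teller driving force.

[Co(NO₂)₆]⁴−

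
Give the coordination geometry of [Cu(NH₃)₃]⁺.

Ligand charges: ammonia is neutral. With an overall charge of +1 the copper centre must be in the +1 oxidation state.
Copper is a group-11 element; Cu(I) is therefore d¹⁰.
Coordination number: 3.
Three ligands around a d¹⁰ centre minimise repulsion in a trigonal-planar arrangement.

trigonal planar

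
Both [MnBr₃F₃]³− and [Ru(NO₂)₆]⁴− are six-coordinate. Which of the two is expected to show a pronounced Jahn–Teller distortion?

[MnBr₃F₃]³−: Each bromide is −1; each fluoride is −1; balancing the −3 overall charge requires Mn(III). Group 7 minus oxidation state 3 gives a d⁴ configuration. Bromide and fluoride are weak-field ligands for a first-row metal, so the complex is high-spin. The t₂g³e_g¹ (high-spin) configuration has an unevenly filled e_g set; the Jahn–Teller theorem predicts a tetragonal distortion (typically axial elongation) to lift the degeneracy.
[Ru(NO₂)₆]⁴−: Each nitro (N-bound nitrite) is −1; balancing the −4 overall charge requires Ru(II). Ruthenium is a group-8 element; Ru(II) is therefore d⁶. A 4d ion has a large Δₒ and is invariably low-spin. The d⁶ configuration leaves the e_g set evenly filled (or empty) — no strong Jahn–Teller driving force.

[MnBr₃F₃]³−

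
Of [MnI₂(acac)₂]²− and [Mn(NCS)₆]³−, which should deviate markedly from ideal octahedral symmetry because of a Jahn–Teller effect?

[MnI₂(acac)₂]²−: Each iodide is −1; each acetylacetonate is −1; balancing the −2 overall charge requires Mn(II). Mn sits in group 7, so the d-electron count is 7 − 2 = 5. Acetylacetonate and iodide are weak-field ligands for a first-row metal, so the complex is high-spin. The d⁵ configuration leaves the e_g set evenly filled (or empty) — no strong Jahn–Teller driving force.
[Mn(NCS)₆]³−: Ligand charges: each isothiocyanate is −1. With an overall charge of −3 the manganese centre must be in the +3 oxidation state. Mn sits in group 7, so the d-electron count is 7 − 3 = 4. Isothiocyanate is a weak-field ligand for a first-row metal, so the complex is high-spin. The t₂g³e_g¹ (high-spin) configuration has an unevenly filled e_g set; the Jahn–Teller theorem predicts a tetragonal distortion (typically axial elongation) to lift the degeneracy.

[Mn(NCS)₆]³−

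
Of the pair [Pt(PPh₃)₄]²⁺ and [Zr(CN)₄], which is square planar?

[Pt(PPh₃)₄]²⁺

For [Pt(PPh₃)₄]²⁺: Ligand charges: triphenylphosphine is neutral. With an overall charge of +2 the platinum centre must be in the +2 oxidation state. Group 10 minus oxidation state 2 gives a d⁸ configuration. A 5d d⁸ ion has a large crystal-field splitting; square planar leaves the high-energy d_{x²−y²} orbital empty and maximises CFSE. → square planar.
For [Zr(CN)₄]: Ligand charges: each cyanide is −1. With an overall charge of 0 the zirconium centre must be in the +4 oxidation state. Group 4 minus oxidation state 4 gives a d⁰ configuration. A d⁰ ion has no crystal-field stabilisation preference between square planar and tetrahedral, so four ligands adopt the sterically favoured tetrahedral geometry. → tetrahedral.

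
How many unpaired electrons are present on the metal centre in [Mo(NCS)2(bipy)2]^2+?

Summing ligand charges against the +2 overall charge gives an oxidation state of +4 for molybdenum.
Molybdenum is a group-6 element; Mo(IV) is therefore d².
Counting donor atoms: 2×isothiocyanate (monodentate) → 2 donors; 2×2,2′-bipyridine (bidentate) → 4 donors. Coordination number = 6.
In an octahedral field the d² configuration is t₂g²e_g⁰ (only one arrangement possible), giving 2 unpaired electrons.

2 unpaired electrons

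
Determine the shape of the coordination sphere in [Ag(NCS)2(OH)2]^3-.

tetrahedral

Each isothiocyanate is −1; each hydroxide is −1; balancing the −3 overall charge requires Ag(I).
Group 11 minus oxidation state 1 gives a d¹⁰ configuration.
Coordination number: 4.
A d¹⁰ ion has no crystal-field stabilisation preference between square planar and tetrahedral, so four ligands adopt the sterically favoured tetrahedral geometry.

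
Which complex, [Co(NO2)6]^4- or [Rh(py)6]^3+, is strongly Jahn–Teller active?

[Co(NO2)6]^4-: Each nitro (N-bound nitrite) is −1; balancing the −4 overall charge requires Co(II). Group 9 minus oxidation state 2 gives a d⁷ configuration. Nitro (N-bound nitrite) is a strong-field ligand (high in the spectrochemical series) for a first-row metal, so the complex is low-spin. The t₂g⁶e_g¹ (low-spin) configuration has an unevenly filled e_g set; the Jahn–Teller theorem predicts a tetragonal distortion (typically axial elongation) to lift the degeneracy.
[Rh(py)6]^3+: Ligand charges: pyridine is neutral. With an overall charge of +3 the rhodium centre must be in the +3 oxidation state. Group 9 minus oxidation state 3 gives a d⁶ configuration. A 4d ion has a large Δₒ and is invariably low-spin. The d⁶ configuration leaves the e_g set evenly filled (or empty) — no strong Jahn–Teller driving force.

[Co(NO2)6]^4-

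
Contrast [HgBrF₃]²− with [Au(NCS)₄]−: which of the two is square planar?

For [HgBrF₃]²−: Each bromide is −1; each fluoride is −1; balancing the −2 overall charge requires Hg(II). Group 12 minus oxidation state 2 gives a d¹⁰ configuration. A d¹⁰ ion has no crystal-field stabilisation preference between square planar and tetrahedral, so four ligands adopt the sterically favoured tetrahedral geometry. → tetrahedral.
For [Au(NCS)₄]−: Each isothiocyanate is −1; balancing the −1 overall charge requires Au(III). Group 11 minus oxidation state 3 gives a d⁸ configuration. A 5d d⁸ ion has a large crystal-field splitting; square planar leaves the high-energy d_{x²−y²} orbital empty and maximises CFSE. → square planar.

[Au(NCS)₄]−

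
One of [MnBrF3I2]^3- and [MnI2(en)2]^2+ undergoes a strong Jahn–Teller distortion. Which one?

[MnBrF3I2]^3-: Ligand charges: each bromide is −1; each fluoride is −1; each iodide is −1. With an overall charge of −3 the manganese centre must be in the +3 oxidation state. Group 7 minus oxidation state 3 gives a d⁴ configuration. Bromide, fluoride, and iodide are weak-field ligands for a first-row metal, so the complex is high-spin. The t₂g³e_g¹ (high-spin) configuration has an unevenly filled e_g set; the Jahn–Teller theorem predicts a tetragonal distortion (typically axial elongation) to lift the degeneracy.
[MnI2(en)2]^2+: Each iodide is −1; ethylenediamine is neutral; balancing the +2 overall charge requires Mn(IV). Manganese is a group-7 element; Mn(IV) is therefore d³. The d³ configuration leaves the e_g set evenly filled (or empty) — no strong Jahn–Teller driving force.

[MnBrF3I2]^3-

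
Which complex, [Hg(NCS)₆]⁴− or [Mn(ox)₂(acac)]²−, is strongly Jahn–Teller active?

[Mn(ox)₂(acac)]²−

[Hg(NCS)₆]⁴−: Ligand charges: each isothiocyanate is −1. With an overall charge of −4 the mercury centre must be in the +2 oxidation state. Mercury is a group-12 element; Hg(II) is therefore d¹⁰. The d¹⁰ configuration leaves the e_g set evenly filled (or empty) — no strong Jahn–Teller driving force.
[Mn(ox)₂(acac)]²−: Each oxalate is −2; each acetylacetonate is −1; balancing the −2 overall charge requires Mn(III). Group 7 minus oxidation state 3 gives a d⁴ configuration. Acetylacetonate and oxalate are weak-field ligands for a first-row metal, so the complex is high-spin. The t₂g³e_g¹ (high-spin) configuration has an unevenly filled e_g set; the Jahn–Teller theorem predicts a tetragonal distortion (typically axial elongation) to lift the degeneracy.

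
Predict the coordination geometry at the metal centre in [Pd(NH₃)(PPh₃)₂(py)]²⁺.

Summing ligand charges against the +2 overall charge gives an oxidation state of +2 for palladium.
Pd sits in group 10, so the d-electron count is 10 − 2 = 8.
Coordination number: 4.
A 4d d⁸ ion has a large crystal-field splitting; square planar leaves the high-energy d_{x²−y²} orbital empty and maximises CFSE.

square planar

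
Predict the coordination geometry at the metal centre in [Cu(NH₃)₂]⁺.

Summing ligand charges against the +1 overall charge gives an oxidation state of +1 for copper.
Copper is a group-11 element; Cu(I) is therefore d¹⁰.
Coordination number: 2.
A d¹⁰ ion with only two ligands adopts a linear arrangement (sp hybridisation; no CFSE preference).

linear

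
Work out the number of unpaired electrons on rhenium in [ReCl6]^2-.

3

Summing ligand charges against the −2 overall charge gives an oxidation state of +4 for rhenium.
Re sits in group 7, so the d-electron count is 7 − 4 = 3.
In an octahedral field the d³ configuration is t₂g³e_g⁰ (only one arrangement possible), giving 3 unpaired electrons.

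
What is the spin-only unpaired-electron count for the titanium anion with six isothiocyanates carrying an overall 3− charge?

Each isothiocyanate is −1; balancing the −3 overall charge requires Ti(III).
Group 4 minus oxidation state 3 gives a d¹ configuration.
In an octahedral field the d¹ configuration is t₂g¹e_g⁰ (only one arrangement possible), giving 1 unpaired electron.

1 unpaired electron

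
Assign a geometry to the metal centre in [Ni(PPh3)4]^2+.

square planar

Summing ligand charges against the +2 overall charge gives an oxidation state of +2 for nickel.
Group 10 minus oxidation state 2 gives a d⁸ configuration.
With 4 monodentate ligands the coordination number is 4.
Triphenylphosphine is a strong-field ligand (high in the spectrochemical series).
A 3d d⁸ ion with strong-field ligands gains enough CFSE to favour square planar over tetrahedral.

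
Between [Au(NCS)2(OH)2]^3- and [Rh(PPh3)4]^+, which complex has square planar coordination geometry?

[Rh(PPh3)4]^+

For [Au(NCS)2(OH)2]^3-: Each isothiocyanate is −1; each hydroxide is −1; balancing the −3 overall charge requires Au(I). Gold is a group-11 element; Au(I) is therefore d¹⁰. A d¹⁰ ion has no crystal-field stabilisation preference between square planar and tetrahedral, so four ligands adopt the sterically favoured tetrahedral geometry. → tetrahedral.
For [Rh(PPh3)4]^+: Triphenylphosphine is neutral; balancing the +1 overall charge requires Rh(I). Rhodium is a group-9 element; Rh(I) is therefore d⁸. A 4d d⁸ ion has a large crystal-field splitting; square planar leaves the high-energy d_{x²−y²} orbital empty and maximises CFSE. → square planar.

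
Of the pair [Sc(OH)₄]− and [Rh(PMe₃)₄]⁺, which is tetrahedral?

For [Sc(OH)₄]−: Each hydroxide is −1; balancing the −1 overall charge requires Sc(III). Scandium is a group-3 element; Sc(III) is therefore d⁰. A d⁰ ion has no crystal-field stabilisation preference between square planar and tetrahedral, so four ligands adopt the sterically favoured tetrahedral geometry. → tetrahedral.
For [Rh(PMe₃)₄]⁺: Trimethylphosphine is neutral; balancing the +1 overall charge requires Rh(I). Rh sits in group 9, so the d-electron count is 9 − 1 = 8. A 4d d⁸ ion has a large crystal-field splitting; square planar leaves the high-energy d_{x²−y²} orbital empty and maximises CFSE. → square planar.

[Sc(OH)₄]−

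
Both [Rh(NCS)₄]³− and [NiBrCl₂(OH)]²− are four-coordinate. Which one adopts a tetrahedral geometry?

For [Rh(NCS)₄]³−: Each isothiocyanate is −1; balancing the −3 overall charge requires Rh(I). Group 9 minus oxidation state 1 gives a d⁸ configuration. A 4d d⁸ ion has a large crystal-field splitting; square planar leaves the high-energy d_{x²−y²} orbital empty and maximises CFSE. → square planar.
For [NiBrCl₂(OH)]²−: Ligand charges: each bromide is −1; each chloride is −1; each hydroxide is −1. With an overall charge of −2 the nickel centre must be in the +2 oxidation state. Group 10 minus oxidation state 2 gives a d⁸ configuration. Bromide, chloride, and hydroxide are weak-field ligands. With weak-field ligands the CFSE gain from square planar is small, so a 3d d⁸ ion takes the sterically preferred tetrahedral geometry. → tetrahedral.

[NiBrCl₂(OH)]²−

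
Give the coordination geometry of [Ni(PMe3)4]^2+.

Ligand charges: trimethylphosphine is neutral. With an overall charge of +2 the nickel centre must be in the +2 oxidation state.
Nickel is a group-10 element; Ni(II) is therefore d⁸.
With 4 monodentate ligands the coordination number is 4.
Trimethylphosphine is a strong-field ligand (high in the spectrochemical series).
A 3d d⁸ ion with strong-field ligands gains enough CFSE to favour square planar over tetrahedral.

square planar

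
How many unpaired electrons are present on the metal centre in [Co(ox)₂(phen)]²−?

Summing ligand charges against the −2 overall charge gives an oxidation state of +2 for cobalt.
Group 9 minus oxidation state 2 gives a d⁷ configuration.
Counting donor atoms: 2×oxalate (bidentate) → 4 donors; 1×1,10-phenanthroline (bidentate) → 2 donors. Coordination number = 6.
The spin state decides the count: Oxalate is a weak-field ligand for a first-row metal, so the complex is high-spin.
An octahedral high-spin d⁷ ion is t₂g⁵e_g², giving 3 unpaired electrons.

3 unpaired electrons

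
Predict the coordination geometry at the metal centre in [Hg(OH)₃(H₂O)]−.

tetrahedral

Each hydroxide is −1; water is neutral; balancing the −1 overall charge requires Hg(II).
Group 12 minus oxidation state 2 gives a d¹⁰ configuration.
Coordination number: 4.
A d¹⁰ ion has no crystal-field stabilisation preference between square planar and tetrahedral, so four ligands adopt the sterically favoured tetrahedral geometry.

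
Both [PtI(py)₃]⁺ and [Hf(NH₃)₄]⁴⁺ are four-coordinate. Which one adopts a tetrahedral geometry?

[Hf(NH₃)₄]⁴⁺

For [PtI(py)₃]⁺: Each iodide is −1; pyridine is neutral; balancing the +1 overall charge requires Pt(II). Platinum is a group-10 element; Pt(II) is therefore d⁸. A 5d d⁸ ion has a large crystal-field splitting; square planar leaves the high-energy d_{x²−y²} orbital empty and maximises CFSE. → square planar.
For [Hf(NH₃)₄]⁴⁺: Ligand charges: ammonia is neutral. With an overall charge of +4 the hafnium centre must be in the +4 oxidation state. Hafnium is a group-4 element; Hf(IV) is therefore d⁰. A d⁰ ion has no crystal-field stabilisation preference between square planar and tetrahedral, so four ligands adopt the sterically favoured tetrahedral geometry. → tetrahedral.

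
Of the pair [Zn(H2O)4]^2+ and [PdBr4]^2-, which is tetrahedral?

[Zn(H2O)4]^2+

For [Zn(H2O)4]^2+: Ligand charges: water is neutral. With an overall charge of +2 the zinc centre must be in the +2 oxidation state. Group 12 minus oxidation state 2 gives a d¹⁰ configuration. A d¹⁰ ion has no crystal-field stabilisation preference between square planar and tetrahedral, so four ligands adopt the sterically favoured tetrahedral geometry. → tetrahedral.
For [PdBr4]^2-: Summing ligand charges against the −2 overall charge gives an oxidation state of +2 for palladium. Pd sits in group 10, so the d-electron count is 10 − 2 = 8. A 4d d⁸ ion has a large crystal-field splitting; square planar leaves the high-energy d_{x²−y²} orbital empty and maximises CFSE. → square planar.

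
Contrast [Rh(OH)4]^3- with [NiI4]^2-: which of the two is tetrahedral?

For [Rh(OH)4]^3-: Each hydroxide is −1; balancing the −3 overall charge requires Rh(I). Group 9 minus oxidation state 1 gives a d⁸ configuration. A 4d d⁸ ion has a large crystal-field splitting; square planar leaves the high-energy d_{x²−y²} orbital empty and maximises CFSE. → square planar.
For [NiI4]^2-: Each iodide is −1; balancing the −2 overall charge requires Ni(II). Nickel is a group-10 element; Ni(II) is therefore d⁸. Iodide is a weak-field ligand. With weak-field ligands the CFSE gain from square planar is small, so a 3d d⁸ ion takes the sterically preferred tetrahedral geometry. → tetrahedral.

[NiI4]^2-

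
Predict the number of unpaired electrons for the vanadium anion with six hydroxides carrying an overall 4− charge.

3

Ligand charges: each hydroxide is −1. With an overall charge of −4 the vanadium centre must be in the +2 oxidation state.
Vanadium is a group-5 element; V(II) is therefore d³.
In an octahedral field the d³ configuration is t₂g³e_g⁰ (only one arrangement possible), giving 3 unpaired electrons.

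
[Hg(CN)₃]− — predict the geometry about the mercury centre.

Each cyanide is −1; balancing the −1 overall charge requires Hg(II).
Hg sits in group 12, so the d-electron count is 12 − 2 = 10.
Coordination number: 3.
Three ligands around a d¹⁰ centre minimise repulsion in a trigonal-planar arrangement.

trigonal planar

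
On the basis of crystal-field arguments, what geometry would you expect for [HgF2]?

Summing ligand charges against the 0 overall charge gives an oxidation state of +2 for mercury.
Hg sits in group 12, so the d-electron count is 12 − 2 = 10.
Coordination number: 2.
A d¹⁰ ion with only two ligands adopts a linear arrangement (sp hybridisation; no CFSE preference).

linear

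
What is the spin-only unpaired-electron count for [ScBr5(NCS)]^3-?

Ligand charges: each bromide is −1; each isothiocyanate is −1. With an overall charge of −3 the scandium centre must be in the +3 oxidation state.
Sc sits in group 3, so the d-electron count is 3 − 3 = 0.
In an octahedral field the d⁰ configuration is t₂g⁰e_g⁰, giving 0 unpaired electrons.

0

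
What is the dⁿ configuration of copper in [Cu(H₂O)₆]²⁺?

Summing ligand charges against the +2 overall charge gives an oxidation state of +2 for copper.
Group 11 minus oxidation state 2 gives a d⁹ configuration.

d⁹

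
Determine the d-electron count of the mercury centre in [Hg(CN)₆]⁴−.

Ligand charges: each cyanide is −1. With an overall charge of −4 the mercury centre must be in the +2 oxidation state.
Mercury is a group-12 element; Hg(II) is therefore d¹⁰.

d10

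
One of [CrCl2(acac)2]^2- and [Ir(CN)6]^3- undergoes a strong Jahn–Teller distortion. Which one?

[CrCl2(acac)2]^2-

[CrCl2(acac)2]^2-: Each chloride is −1; each acetylacetonate is −1; balancing the −2 overall charge requires Cr(II). Chromium is a group-6 element; Cr(II) is therefore d⁴. Acetylacetonate and chloride are weak-field ligands for a first-row metal, so the complex is high-spin. The t₂g³e_g¹ (high-spin) configuration has an unevenly filled e_g set; the Jahn–Teller theorem predicts a tetragonal distortion (typically axial elongation) to lift the degeneracy.
[Ir(CN)6]^3-: Each cyanide is −1; balancing the −3 overall charge requires Ir(III). Iridium is a group-9 element; Ir(III) is therefore d⁶. A 5d ion has a large Δₒ and is invariably low-spin. The d⁶ configuration leaves the e_g set evenly filled (or empty) — no strong Jahn–Teller driving force.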